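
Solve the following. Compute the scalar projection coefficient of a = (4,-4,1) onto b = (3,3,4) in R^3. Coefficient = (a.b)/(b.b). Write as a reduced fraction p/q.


Projection coefficient = (a . b) / (b . b)
a . b = 4*3 + (-4)*3 + 1*4
= 12 + (-12) + 4 = 4
b . b = 3^2 + 3^2 + 4^2
= 9 + 9 + 16 = 34
Coefficient = 4/34
In lowest terms: 2/17


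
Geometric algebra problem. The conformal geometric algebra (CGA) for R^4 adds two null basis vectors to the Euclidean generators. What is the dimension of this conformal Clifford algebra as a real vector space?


The conformal model of R^4 uses Cl(5,1): the 4 Euclidean generators plus two extra orthogonal generators e+ (e+^2 = +1) and e- (e-^2 = -1), from which the null vectors e0, einf are built.
Number of generators m = 4 + 2 = 6.
dim Cl(p,q) = 2^m = 2^6 = 64


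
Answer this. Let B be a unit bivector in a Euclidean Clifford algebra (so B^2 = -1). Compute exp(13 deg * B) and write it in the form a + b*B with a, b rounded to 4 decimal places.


For a unit bivector B with B^2 = -1, the exponential series gives
e^(theta*B) = cos(theta) + sin(theta)*B (the GA analogue of Euler's formula).
theta = 13 degrees = 0.226893 rad
cos(13 deg) = 0.9744
sin(13 deg) = 0.2250
exp(theta*B) = 0.9744 + 0.2250*B


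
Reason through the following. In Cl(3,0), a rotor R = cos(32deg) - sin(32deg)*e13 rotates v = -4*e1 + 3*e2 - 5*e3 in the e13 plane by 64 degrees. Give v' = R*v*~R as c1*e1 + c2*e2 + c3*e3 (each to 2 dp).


Rotor R = cos(32deg) - sin(32deg)*e13
Rotation angle theta = 2 * 32 = 64 degrees in the e13 plane (e1 -> e3).
The component perpendicular to the plane (e2) is invariant: v'_2 = v2 = 3.00
cos(64deg) = 0.4384, sin(64deg) = 0.8988
v'_1 = v1*cos(theta) - v3*sin(theta) = -4*0.4384 - (-5)*0.8988 = 2.74
v'_3 = v1*sin(theta) + v3*cos(theta) = -4*0.8988 + (-5)*0.4384 = -5.79
v' = 2.74*e1 + 3.00*e2 - 5.79*e3


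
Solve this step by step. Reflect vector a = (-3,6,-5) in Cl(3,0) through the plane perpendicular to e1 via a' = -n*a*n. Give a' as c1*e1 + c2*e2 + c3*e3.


Reflection formula: a' = -n*a*n, with n = e1 (unit vector, n^2 = 1).
For reflection through hyperplane perp to e1:
The component along e1 flips sign, others stay.
a = (-3, 6, -5)
a' = (3, 6, -5)
a' = 3*e1 + 6*e2 - 5*e3


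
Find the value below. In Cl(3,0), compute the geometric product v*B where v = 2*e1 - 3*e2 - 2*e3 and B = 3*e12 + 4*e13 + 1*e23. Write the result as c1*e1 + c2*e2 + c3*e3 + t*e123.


vB has grade-1 (vector) and grade-3 (trivector) parts: vB = (v _| B) + (v ^ B).
Vector part <vB>_1:
  e1: -v2*b12 - v3*b13 = -(-3)*(3) - (-2)*(4) = 17
  e2: v1*b12 - v3*b23 = (2)*(3) - (-2)*(1) = 8
  e3: v1*b13 + v2*b23 = (2)*(4) + (-3)*(1) = 5
Trivector part <vB>_3:
  e123: v1*b23 - v2*b13 + v3*b12 = (2)*(1) - (-3)*(4) + (-2)*(3) = 8
vB = 17*e1 + 8*e2 + 5*e3 + 8*e123


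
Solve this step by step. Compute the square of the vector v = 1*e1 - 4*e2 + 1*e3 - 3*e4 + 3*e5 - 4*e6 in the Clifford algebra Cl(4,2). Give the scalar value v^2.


v^2 = sum of c_i^2 * e_i^2
Positive signature terms (e_i^2 = +1): 1^2 + (-4)^2 + 1^2 + (-3)^2 = 27
Negative signature terms (e_j^2 = -1): 3^2 + (-4)^2 = 25
v^2 = 27 - 25 = 2


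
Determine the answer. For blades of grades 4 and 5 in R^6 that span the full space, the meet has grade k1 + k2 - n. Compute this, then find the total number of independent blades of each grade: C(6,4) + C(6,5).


Meet grade = grade(A) + grade(B) - n
= 4 + 5 - 6 = 3
C(6,4) = 15
C(6,5) = 6
dim_A + dim_B = 15 + 6 = 21


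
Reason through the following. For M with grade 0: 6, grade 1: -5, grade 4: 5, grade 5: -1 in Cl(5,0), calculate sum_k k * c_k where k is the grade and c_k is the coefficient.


Grade-weighted sum = sum of grade_k * coefficient_k
0*6 = 0
1*(-5) = -5
4*5 = 20
5*(-1) = -5
Total = 0 + (-5) + 20 + (-5) = 10


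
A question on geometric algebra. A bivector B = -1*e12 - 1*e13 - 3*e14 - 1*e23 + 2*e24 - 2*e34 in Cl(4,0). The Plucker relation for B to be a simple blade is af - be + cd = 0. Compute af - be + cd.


Plucker relation: af - be + cd
a*f = (-1)*(-2) = 2
b*e = (-1)*2 = -2
c*d = (-3)*(-1) = 3
af - be + cd = 2 - (-2) + 3
= 7


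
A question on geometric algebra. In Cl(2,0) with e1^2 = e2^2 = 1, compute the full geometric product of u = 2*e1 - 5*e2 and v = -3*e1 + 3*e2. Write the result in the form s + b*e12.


Expand: (2*e1 - 5*e2)(-3*e1 + 3*e2)
= 2*(-3)*e1e1 + 2*3*e1e2 + (-5)*(-3)*e2e1 + (-5)*3*e2e2
Using e1^2 = e2^2 = 1, e2e1 = -e1e2:
Scalar part s = 2*(-3) + (-5)*3 = -6 + (-15) = -21
Bivector part b = 2*3 - (-5)*(-3) = 6 - 15 = -9
uv = -21 - 9*e12


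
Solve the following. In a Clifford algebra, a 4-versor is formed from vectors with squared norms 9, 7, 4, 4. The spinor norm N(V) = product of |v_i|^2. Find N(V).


Spinor norm N(V) = |v1|^2 * |v2|^2 * ... * |v4|^2
= 9 * 7 * 4 * 4
Running product: 9, 63, 252, 1008
N(V) = 1008


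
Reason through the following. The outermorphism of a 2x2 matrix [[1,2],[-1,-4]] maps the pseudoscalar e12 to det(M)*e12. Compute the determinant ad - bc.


The outermorphism of a linear map f sends e1^e2 to f(e1)^f(e2).
f(e1) = 1*e1 - 1*e2
f(e2) = 2*e1 - 4*e2
f(e1) ^ f(e2) = (1*e1 - 1*e2) ^ (2*e1 - 4*e2)
= 1*(-4)*e12 + (-1)*2*e21
= (-4 - (-2))*e12
= -2*e12
Coefficient = -2


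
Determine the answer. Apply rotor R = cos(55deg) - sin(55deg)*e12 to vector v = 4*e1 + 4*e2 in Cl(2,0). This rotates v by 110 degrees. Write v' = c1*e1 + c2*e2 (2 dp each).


Rotor R = cos(55deg) - sin(55deg)*e12
Rotation angle theta = 2 * 55 = 110 degrees
v' = R*v*~R rotates v by theta.
cos(110deg) = -0.3420, sin(110deg) = 0.9397
v'_1 = 4*cos(110deg) - 4*sin(110deg)
= 4*(-0.3420) - 4*0.9397
= -5.13
v'_2 = 4*sin(110deg) + 4*cos(110deg)
= 4*0.9397 + 4*(-0.3420)
= 2.39
v' = -5.13*e1 + 2.39*e2


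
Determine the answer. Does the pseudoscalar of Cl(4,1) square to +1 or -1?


The pseudoscalar I = e1...e_n (product of all n generators) of Cl(p,q) satisfies I^2 = (-1)^(q + n(n-1)/2).
p = 4, q = 1, n = p + q = 5
n(n-1)/2 = 5 * 4 / 2 = 10
Exponent = q + n(n-1)/2 = 1 + 10 = 11
I^2 = (-1)^11 = -1


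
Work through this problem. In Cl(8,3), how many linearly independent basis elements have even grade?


Even subalgebra dimension = 2^(n-1)
n = 8 + 3 = 11
2^(11 - 1) = 2^10 = 1024
Verification: sum of C(11,k) for even k = 1 + 55 + 330 + 462 + 165 + 11 = 1024
Result = 1024


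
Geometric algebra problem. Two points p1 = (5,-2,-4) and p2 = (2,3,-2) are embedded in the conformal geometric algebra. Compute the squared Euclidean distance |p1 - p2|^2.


p1 - p2 = (3, -5, -2)
|p1 - p2|^2 = 3^2 + (-5)^2 + (-2)^2
= 9 + 25 + 4
= 38


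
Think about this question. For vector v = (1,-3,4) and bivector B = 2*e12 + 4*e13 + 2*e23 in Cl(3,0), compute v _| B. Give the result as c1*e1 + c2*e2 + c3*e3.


Left contraction v _| B = <vB>_1 (grade-1 part of the geometric product vB).
Using e1_|e12 = e2, e2_|e12 = -e1, e1_|e13 = e3, e3_|e13 = -e1, e2_|e23 = e3, e3_|e23 = -e2:
e1 coeff: -v2*b12 - v3*b13 = -(-3)*(2) - (4)*(4) = -10
e2 coeff: v1*b12 - v3*b23 = (1)*(2) - (4)*(2) = -6
e3 coeff: v1*b13 + v2*b23 = (1)*(4) + (-3)*(2) = -2
v _| B = -10*e1 - 6*e2 - 2*e3


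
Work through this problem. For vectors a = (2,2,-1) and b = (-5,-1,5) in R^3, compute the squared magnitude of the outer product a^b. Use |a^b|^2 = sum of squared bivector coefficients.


a wedge b = (a1*b2 - a2*b1)*e12 + (a1*b3 - a3*b1)*e13 + (a2*b3 - a3*b2)*e23
e12 coeff: 2*(-1) - 2*(-5) = -2 - (-10) = 8
e13 coeff: 2*5 - (-1)*(-5) = 10 - 5 = 5
e23 coeff: 2*5 - (-1)*(-1) = 10 - 1 = 9
|a wedge b|^2 = 8^2 + 5^2 + 9^2
= 64 + 25 + 81
= 170


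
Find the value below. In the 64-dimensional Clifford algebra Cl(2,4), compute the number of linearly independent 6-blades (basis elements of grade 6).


Number of grade-k basis blades in Cl(p,q) with n = p + q is C(n, k).
n = 2 + 4 = 6
C(6, 6) = 6! / (6! * 0!)
= 720 / (720 * 1)
= 1


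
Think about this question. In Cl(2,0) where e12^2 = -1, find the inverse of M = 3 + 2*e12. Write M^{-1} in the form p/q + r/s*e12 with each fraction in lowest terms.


M = 3 + 2*e12, where e12^2 = -1.
Since M commutes with its reverse ~M = a - b*e12, M * ~M = a^2 - b^2*e12^2 = a^2 + b^2.
So M^{-1} = ~M / (a^2 + b^2) = (a - b*e12)/(a^2 + b^2).
a^2 + b^2 = 9 + 4 = 13
Scalar part = 3/13 = 3/13
Bivector coeff = -2/13 = -2/13
M^{-1} = 3/13 - 2/13*e12


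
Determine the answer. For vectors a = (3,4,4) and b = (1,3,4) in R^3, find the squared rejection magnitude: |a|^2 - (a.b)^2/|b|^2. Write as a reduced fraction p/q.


|a|^2 = 3^2 + 4^2 + 4^2 = 41
|b|^2 = 1^2 + 3^2 + 4^2 = 26
a . b = 3*1 + 4*3 + 4*4 = 31
(a.b)^2 = 31^2 = 961
|rej|^2 = 41 - 961/26
= (1066 - 961)/26
= 105/26
In lowest terms: 105/26


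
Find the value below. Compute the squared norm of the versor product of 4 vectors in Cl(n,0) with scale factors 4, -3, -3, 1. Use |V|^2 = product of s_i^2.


Each vector v_i has |v_i|^2 = s_i^2
Squared scales: 4^2 = 16, (-3)^2 = 9, (-3)^2 = 9, 1^2 = 1
|V|^2 = 16 * 9 * 9 * 1
= 1296


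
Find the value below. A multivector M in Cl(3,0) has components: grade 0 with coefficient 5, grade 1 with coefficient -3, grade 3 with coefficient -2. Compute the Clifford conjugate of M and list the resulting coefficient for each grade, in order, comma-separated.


Clifford conjugate sign for grade k: (-1)^(k(k+1)/2)
Grade 0: (-1)^(0*1/2) = (-1)^0 = 1, coeff 5 -> 5
Grade 1: (-1)^(1*2/2) = (-1)^1 = -1, coeff -3 -> 3
Grade 3: (-1)^(3*4/2) = (-1)^6 = 1, coeff -2 -> -2
Conjugated coefficients: 5, 3, -2


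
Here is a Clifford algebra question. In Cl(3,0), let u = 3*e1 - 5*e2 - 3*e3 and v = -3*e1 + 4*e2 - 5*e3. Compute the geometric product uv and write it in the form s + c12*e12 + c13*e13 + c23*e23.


In Cl(3,0): e_i^2 = 1, e_ie_j = -e_je_i for i != j.
Scalar part = u . v = 3*(-3) + (-5)*4 + (-3)*(-5)
= -9 + (-20) + 15 = -14
e12 coeff = 3*4 - (-5)*(-3) = 12 - 15 = -3
e13 coeff = 3*(-5) - (-3)*(-3) = -15 - 9 = -24
e23 coeff = (-5)*(-5) - (-3)*4 = 25 - (-12) = 37
uv = -14 - 3*e12 - 24*e13 + 37*e23


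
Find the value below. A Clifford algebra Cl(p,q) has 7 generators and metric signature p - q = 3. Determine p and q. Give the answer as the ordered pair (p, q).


We need p + q = 7 and p - q = 3.
Adding: 2p = 7 + 3 = 10, so p = 5.
Then q = 7 - 5 = 2.
(p, q) = (5, 2)


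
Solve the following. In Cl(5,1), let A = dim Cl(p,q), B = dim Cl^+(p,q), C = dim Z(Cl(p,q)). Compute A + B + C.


n = 5 + 1 = 6
Total dim = 2^6 = 64
Even subalgebra dim = 2^5 = 32
n is even, so center dim = 1
Sum = 64 + 32 + 1 = 97


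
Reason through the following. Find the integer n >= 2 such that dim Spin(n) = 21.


dim Spin(n) = dim so(n) = n(n-1)/2.
Solve n(n-1)/2 = 21, i.e. n^2 - n - 42 = 0.
Discriminant = 1 + 8*21 = 169
n = (1 + sqrt(169))/2 = (1 + 13)/2 = 7


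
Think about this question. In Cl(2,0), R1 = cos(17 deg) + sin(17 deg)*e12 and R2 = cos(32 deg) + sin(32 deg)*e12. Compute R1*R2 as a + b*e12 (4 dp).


Same-plane rotors commute and their half-angles add:
R1*R2 = cos(a1 + a2) + sin(a1 + a2)*e12.
a1 + a2 = 17 + 32 = 49 deg
cos(49 deg) = 0.6561
sin(49 deg) = 0.7547
R1*R2 = 0.6561 + 0.7547*e12


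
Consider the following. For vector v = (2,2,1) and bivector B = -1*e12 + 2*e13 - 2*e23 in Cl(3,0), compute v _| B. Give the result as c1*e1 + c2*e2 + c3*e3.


Left contraction v _| B = <vB>_1 (grade-1 part of the geometric product vB).
Using e1_|e12 = e2, e2_|e12 = -e1, e1_|e13 = e3, e3_|e13 = -e1, e2_|e23 = e3, e3_|e23 = -e2:
e1 coeff: -v2*b12 - v3*b13 = -(2)*(-1) - (1)*(2) = 0
e2 coeff: v1*b12 - v3*b23 = (2)*(-1) - (1)*(-2) = 0
e3 coeff: v1*b13 + v2*b23 = (2)*(2) + (2)*(-2) = 0
v _| B = 0*e1 + 0*e2 + 0*e3


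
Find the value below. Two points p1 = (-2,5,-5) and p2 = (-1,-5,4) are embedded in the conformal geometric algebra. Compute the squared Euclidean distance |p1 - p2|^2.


p1 - p2 = (-1, 10, -9)
|p1 - p2|^2 = (-1)^2 + 10^2 + (-9)^2
= 1 + 100 + 81
= 182


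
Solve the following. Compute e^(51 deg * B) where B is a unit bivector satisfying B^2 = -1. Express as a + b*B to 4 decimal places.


For a unit bivector B with B^2 = -1, the exponential series gives
e^(theta*B) = cos(theta) + sin(theta)*B (the GA analogue of Euler's formula).
theta = 51 degrees = 0.890118 rad
cos(51 deg) = 0.6293
sin(51 deg) = 0.7771
exp(theta*B) = 0.6293 + 0.7771*B


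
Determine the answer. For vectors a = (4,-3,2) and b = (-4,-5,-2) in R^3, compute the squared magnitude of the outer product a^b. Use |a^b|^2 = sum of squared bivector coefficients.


a wedge b = (a1*b2 - a2*b1)*e12 + (a1*b3 - a3*b1)*e13 + (a2*b3 - a3*b2)*e23
e12 coeff: 4*(-5) - (-3)*(-4) = -20 - 12 = -32
e13 coeff: 4*(-2) - 2*(-4) = -8 - (-8) = 0
e23 coeff: (-3)*(-2) - 2*(-5) = 6 - (-10) = 16
|a wedge b|^2 = (-32)^2 + 0^2 + 16^2
= 1024 + 0 + 256
= 1280


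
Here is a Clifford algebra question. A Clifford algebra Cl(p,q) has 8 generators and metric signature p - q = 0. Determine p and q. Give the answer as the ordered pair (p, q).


We need p + q = 8 and p - q = 0.
Adding: 2p = 8 + 0 = 8, so p = 4.
Then q = 8 - 4 = 4.
(p, q) = (4, 4)


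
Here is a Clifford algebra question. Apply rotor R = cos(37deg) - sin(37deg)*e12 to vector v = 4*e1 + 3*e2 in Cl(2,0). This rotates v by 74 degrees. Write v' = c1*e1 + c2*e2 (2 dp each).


Rotor R = cos(37deg) - sin(37deg)*e12
Rotation angle theta = 2 * 37 = 74 degrees
v' = R*v*~R rotates v by theta.
cos(74deg) = 0.2756, sin(74deg) = 0.9613
v'_1 = 4*cos(74deg) - 3*sin(74deg)
= 4*0.2756 - 3*0.9613
= -1.78
v'_2 = 4*sin(74deg) + 3*cos(74deg)
= 4*0.9613 + 3*0.2756
= 4.67
v' = -1.78*e1 + 4.67*e2


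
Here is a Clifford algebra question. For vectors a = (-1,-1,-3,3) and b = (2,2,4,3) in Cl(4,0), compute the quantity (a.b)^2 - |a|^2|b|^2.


a . b = (-1)*2 + (-1)*2 + (-3)*4 + 3*3
= -2 + (-2) + (-12) + 9 = -7
|a|^2 = (-1)^2 + (-1)^2 + (-3)^2 + 3^2 = 20
|b|^2 = 2^2 + 2^2 + 4^2 + 3^2 = 33
(a.b)^2 = (-7)^2 = 49
|a|^2 * |b|^2 = 20 * 33 = 660
Result = 49 - 660 = -611


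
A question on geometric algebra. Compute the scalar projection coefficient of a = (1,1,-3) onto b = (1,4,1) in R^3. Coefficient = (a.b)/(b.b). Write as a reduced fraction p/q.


Projection coefficient = (a . b) / (b . b)
a . b = 1*1 + 1*4 + (-3)*1
= 1 + 4 + (-3) = 2
b . b = 1^2 + 4^2 + 1^2
= 1 + 16 + 1 = 18
Coefficient = 2/18
In lowest terms: 1/9


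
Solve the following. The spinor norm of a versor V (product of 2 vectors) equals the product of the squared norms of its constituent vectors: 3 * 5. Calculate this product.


Spinor norm N(V) = |v1|^2 * |v2|^2 * ... * |v2|^2
= 3 * 5
Running product: 3, 15
N(V) = 15


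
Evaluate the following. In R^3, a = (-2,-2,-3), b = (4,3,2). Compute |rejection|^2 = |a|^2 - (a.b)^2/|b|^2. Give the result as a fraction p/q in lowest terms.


|a|^2 = (-2)^2 + (-2)^2 + (-3)^2 = 17
|b|^2 = 4^2 + 3^2 + 2^2 = 29
a . b = (-2)*4 + (-2)*3 + (-3)*2 = -20
(a.b)^2 = (-20)^2 = 400
|rej|^2 = 17 - 400/29
= (493 - 400)/29
= 93/29
In lowest terms: 93/29


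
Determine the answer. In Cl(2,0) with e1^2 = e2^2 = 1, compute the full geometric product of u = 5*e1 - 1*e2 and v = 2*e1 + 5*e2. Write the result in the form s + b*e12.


Expand: (5*e1 - 1*e2)(2*e1 + 5*e2)
= 5*2*e1e1 + 5*5*e1e2 + (-1)*2*e2e1 + (-1)*5*e2e2
Using e1^2 = e2^2 = 1, e2e1 = -e1e2:
Scalar part s = 5*2 + (-1)*5 = 10 + (-5) = 5
Bivector part b = 5*5 - (-1)*2 = 25 - (-2) = 27
uv = 5 + 27*e12


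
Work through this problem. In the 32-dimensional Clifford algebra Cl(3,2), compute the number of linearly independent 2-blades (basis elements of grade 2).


Number of grade-k basis blades in Cl(p,q) with n = p + q is C(n, k).
n = 3 + 2 = 5
C(5, 2) = 5! / (2! * 3!)
= 120 / (2 * 6)
= 10


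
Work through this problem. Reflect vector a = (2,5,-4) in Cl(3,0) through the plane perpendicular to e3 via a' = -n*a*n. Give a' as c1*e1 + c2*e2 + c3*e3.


Reflection formula: a' = -n*a*n, with n = e3 (unit vector, n^2 = 1).
For reflection through hyperplane perp to e3:
The component along e3 flips sign, others stay.
a = (2, 5, -4)
a' = (2, 5, 4)
a' = 2*e1 + 5*e2 + 4*e3


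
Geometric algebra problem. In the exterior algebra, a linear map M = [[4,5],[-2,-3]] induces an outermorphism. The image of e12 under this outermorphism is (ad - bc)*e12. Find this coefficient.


The outermorphism of a linear map f sends e1^e2 to f(e1)^f(e2).
f(e1) = 4*e1 - 2*e2
f(e2) = 5*e1 - 3*e2
f(e1) ^ f(e2) = (4*e1 - 2*e2) ^ (5*e1 - 3*e2)
= 4*(-3)*e12 + (-2)*5*e21
= (-12 - (-10))*e12
= -2*e12
Coefficient = -2


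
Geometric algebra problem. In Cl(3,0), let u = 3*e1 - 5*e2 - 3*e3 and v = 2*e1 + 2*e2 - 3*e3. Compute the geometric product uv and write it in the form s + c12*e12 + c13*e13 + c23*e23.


In Cl(3,0): e_i^2 = 1, e_ie_j = -e_je_i for i != j.
Scalar part = u . v = 3*2 + (-5)*2 + (-3)*(-3)
= 6 + (-10) + 9 = 5
e12 coeff = 3*2 - (-5)*2 = 6 - (-10) = 16
e13 coeff = 3*(-3) - (-3)*2 = -9 - (-6) = -3
e23 coeff = (-5)*(-3) - (-3)*2 = 15 - (-6) = 21
uv = 5 + 16*e12 - 3*e13 + 21*e23


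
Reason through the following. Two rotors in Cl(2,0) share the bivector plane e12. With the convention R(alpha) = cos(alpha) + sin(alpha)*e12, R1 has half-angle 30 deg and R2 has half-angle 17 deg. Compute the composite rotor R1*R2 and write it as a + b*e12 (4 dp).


Same-plane rotors commute and their half-angles add:
R1*R2 = cos(a1 + a2) + sin(a1 + a2)*e12.
a1 + a2 = 30 + 17 = 47 deg
cos(47 deg) = 0.6820
sin(47 deg) = 0.7314
R1*R2 = 0.6820 + 0.7314*e12


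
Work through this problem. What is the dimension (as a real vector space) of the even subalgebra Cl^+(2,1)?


Even subalgebra dimension = 2^(n-1)
n = 2 + 1 = 3
2^(3 - 1) = 2^2 = 4
Verification: sum of C(3,k) for even k = 1 + 3 = 4
Result = 4


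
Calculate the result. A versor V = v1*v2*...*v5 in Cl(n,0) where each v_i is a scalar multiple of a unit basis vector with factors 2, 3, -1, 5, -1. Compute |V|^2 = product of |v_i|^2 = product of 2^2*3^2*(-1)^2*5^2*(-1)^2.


Each vector v_i has |v_i|^2 = s_i^2
Squared scales: 2^2 = 4, 3^2 = 9, (-1)^2 = 1, 5^2 = 25, (-1)^2 = 1
|V|^2 = 4 * 9 * 1 * 25 * 1
= 900


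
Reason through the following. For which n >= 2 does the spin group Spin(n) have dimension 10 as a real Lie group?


dim Spin(n) = dim so(n) = n(n-1)/2.
Solve n(n-1)/2 = 10, i.e. n^2 - n - 20 = 0.
Discriminant = 1 + 8*10 = 81
n = (1 + sqrt(81))/2 = (1 + 9)/2 = 5


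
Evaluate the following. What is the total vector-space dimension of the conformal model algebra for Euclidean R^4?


The conformal model of R^4 uses Cl(5,1): the 4 Euclidean generators plus two extra orthogonal generators e+ (e+^2 = +1) and e- (e-^2 = -1), from which the null vectors e0, einf are built.
Number of generators m = 4 + 2 = 6.
dim Cl(p,q) = 2^m = 2^6 = 64


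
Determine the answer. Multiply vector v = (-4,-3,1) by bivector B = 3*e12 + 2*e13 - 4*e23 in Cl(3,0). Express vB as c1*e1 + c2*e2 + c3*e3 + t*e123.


vB has grade-1 (vector) and grade-3 (trivector) parts: vB = (v _| B) + (v ^ B).
Vector part <vB>_1:
  e1: -v2*b12 - v3*b13 = -(-3)*(3) - (1)*(2) = 7
  e2: v1*b12 - v3*b23 = (-4)*(3) - (1)*(-4) = -8
  e3: v1*b13 + v2*b23 = (-4)*(2) + (-3)*(-4) = 4
Trivector part <vB>_3:
  e123: v1*b23 - v2*b13 + v3*b12 = (-4)*(-4) - (-3)*(2) + (1)*(3) = 25
vB = 7*e1 - 8*e2 + 4*e3 + 25*e123


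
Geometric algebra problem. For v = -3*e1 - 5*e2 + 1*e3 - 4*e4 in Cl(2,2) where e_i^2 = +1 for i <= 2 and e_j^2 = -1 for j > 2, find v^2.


v^2 = sum of c_i^2 * e_i^2
Positive signature terms (e_i^2 = +1): (-3)^2 + (-5)^2 = 34
Negative signature terms (e_j^2 = -1): 1^2 + (-4)^2 = 17
v^2 = 34 - 17 = 17


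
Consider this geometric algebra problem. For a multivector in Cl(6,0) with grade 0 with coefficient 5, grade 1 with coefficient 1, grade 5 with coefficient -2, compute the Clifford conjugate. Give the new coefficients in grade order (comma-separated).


Clifford conjugate sign for grade k: (-1)^(k(k+1)/2)
Grade 0: (-1)^(0*1/2) = (-1)^0 = 1, coeff 5 -> 5
Grade 1: (-1)^(1*2/2) = (-1)^1 = -1, coeff 1 -> -1
Grade 5: (-1)^(5*6/2) = (-1)^15 = -1, coeff -2 -> 2
Conjugated coefficients: 5, -1, 2


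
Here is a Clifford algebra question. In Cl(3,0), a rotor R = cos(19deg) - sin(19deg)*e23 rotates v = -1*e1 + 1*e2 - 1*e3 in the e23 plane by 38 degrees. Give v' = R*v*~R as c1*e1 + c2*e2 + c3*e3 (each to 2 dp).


Rotor R = cos(19deg) - sin(19deg)*e23
Rotation angle theta = 2 * 19 = 38 degrees in the e23 plane (e2 -> e3).
The component perpendicular to the plane (e1) is invariant: v'_1 = v1 = -1.00
cos(38deg) = 0.7880, sin(38deg) = 0.6157
v'_2 = v2*cos(theta) - v3*sin(theta) = 1*0.7880 - (-1)*0.6157 = 1.40
v'_3 = v2*sin(theta) + v3*cos(theta) = 1*0.6157 + (-1)*0.7880 = -0.17
v' = -1.00*e1 + 1.40*e2 - 0.17*e3


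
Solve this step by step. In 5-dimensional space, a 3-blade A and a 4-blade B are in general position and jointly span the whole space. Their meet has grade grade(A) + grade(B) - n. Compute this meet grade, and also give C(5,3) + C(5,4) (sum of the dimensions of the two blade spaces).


Meet grade = grade(A) + grade(B) - n
= 3 + 4 - 5 = 2
C(5,3) = 10
C(5,4) = 5
dim_A + dim_B = 10 + 5 = 15


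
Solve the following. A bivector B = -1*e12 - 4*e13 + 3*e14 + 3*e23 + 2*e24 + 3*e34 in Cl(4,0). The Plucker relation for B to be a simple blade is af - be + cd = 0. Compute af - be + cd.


Plucker relation: af - be + cd
a*f = (-1)*3 = -3
b*e = (-4)*2 = -8
c*d = 3*3 = 9
af - be + cd = -3 - (-8) + 9
= 14


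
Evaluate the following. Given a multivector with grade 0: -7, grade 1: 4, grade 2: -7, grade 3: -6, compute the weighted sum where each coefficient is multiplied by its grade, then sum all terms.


Grade-weighted sum = sum of grade_k * coefficient_k
0*(-7) = 0
1*4 = 4
2*(-7) = -14
3*(-6) = -18
Total = 0 + 4 + (-14) + (-18) = -28


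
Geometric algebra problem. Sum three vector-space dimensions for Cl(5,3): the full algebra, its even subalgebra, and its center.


n = 5 + 3 = 8
Total dim = 2^8 = 256
Even subalgebra dim = 2^7 = 128
n is even, so center dim = 1
Sum = 256 + 128 + 1 = 385


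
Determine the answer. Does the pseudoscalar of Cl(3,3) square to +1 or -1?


The pseudoscalar I = e1...e_n (product of all n generators) of Cl(p,q) satisfies I^2 = (-1)^(q + n(n-1)/2).
p = 3, q = 3, n = p + q = 6
n(n-1)/2 = 6 * 5 / 2 = 15
Exponent = q + n(n-1)/2 = 3 + 15 = 18
I^2 = (-1)^18 = +1


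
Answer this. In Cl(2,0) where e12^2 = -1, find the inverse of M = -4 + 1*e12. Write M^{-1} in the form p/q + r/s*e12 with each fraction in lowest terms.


M = -4 + 1*e12, where e12^2 = -1.
Since M commutes with its reverse ~M = a - b*e12, M * ~M = a^2 - b^2*e12^2 = a^2 + b^2.
So M^{-1} = ~M / (a^2 + b^2) = (a - b*e12)/(a^2 + b^2).
a^2 + b^2 = 16 + 1 = 17
Scalar part = -4/17 = -4/17
Bivector coeff = -1/17 = -1/17
M^{-1} = -4/17 - 1/17*e12


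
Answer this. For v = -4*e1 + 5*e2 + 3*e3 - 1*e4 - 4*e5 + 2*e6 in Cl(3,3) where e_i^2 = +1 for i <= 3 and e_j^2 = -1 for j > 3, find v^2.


v^2 = sum of c_i^2 * e_i^2
Positive signature terms (e_i^2 = +1): (-4)^2 + 5^2 + 3^2 = 50
Negative signature terms (e_j^2 = -1): (-1)^2 + (-4)^2 + 2^2 = 21
v^2 = 50 - 21 = 29


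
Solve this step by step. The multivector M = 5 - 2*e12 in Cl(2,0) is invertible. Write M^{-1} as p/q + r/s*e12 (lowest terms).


M = 5 - 2*e12, where e12^2 = -1.
Since M commutes with its reverse ~M = a - b*e12, M * ~M = a^2 - b^2*e12^2 = a^2 + b^2.
So M^{-1} = ~M / (a^2 + b^2) = (a - b*e12)/(a^2 + b^2).
a^2 + b^2 = 25 + 4 = 29
Scalar part = 5/29 = 5/29
Bivector coeff = 2/29 = 2/29
M^{-1} = 5/29 + 2/29*e12


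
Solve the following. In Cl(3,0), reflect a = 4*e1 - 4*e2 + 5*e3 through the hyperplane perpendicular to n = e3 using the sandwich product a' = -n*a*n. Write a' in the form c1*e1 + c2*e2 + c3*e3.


Reflection formula: a' = -n*a*n, with n = e3 (unit vector, n^2 = 1).
For reflection through hyperplane perp to e3:
The component along e3 flips sign, others stay.
a = (4, -4, 5)
a' = (4, -4, -5)
a' = 4*e1 - 4*e2 - 5*e3


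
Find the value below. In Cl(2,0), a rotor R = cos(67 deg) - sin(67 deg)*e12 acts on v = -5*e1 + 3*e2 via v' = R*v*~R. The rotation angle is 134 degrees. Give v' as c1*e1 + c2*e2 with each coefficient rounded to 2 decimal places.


Rotor R = cos(67deg) - sin(67deg)*e12
Rotation angle theta = 2 * 67 = 134 degrees
v' = R*v*~R rotates v by theta.
cos(134deg) = -0.6947, sin(134deg) = 0.7193
v'_1 = -5*cos(134deg) - 3*sin(134deg)
= -5*(-0.6947) - 3*0.7193
= 1.32
v'_2 = -5*sin(134deg) + 3*cos(134deg)
= -5*0.7193 + 3*(-0.6947)
= -5.68
v' = 1.32*e1 - 5.68*e2


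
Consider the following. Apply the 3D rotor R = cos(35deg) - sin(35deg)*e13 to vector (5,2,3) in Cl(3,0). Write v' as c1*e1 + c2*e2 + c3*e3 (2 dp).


Rotor R = cos(35deg) - sin(35deg)*e13
Rotation angle theta = 2 * 35 = 70 degrees in the e13 plane (e1 -> e3).
The component perpendicular to the plane (e2) is invariant: v'_2 = v2 = 2.00
cos(70deg) = 0.3420, sin(70deg) = 0.9397
v'_1 = v1*cos(theta) - v3*sin(theta) = 5*0.3420 - 3*0.9397 = -1.11
v'_3 = v1*sin(theta) + v3*cos(theta) = 5*0.9397 + 3*0.3420 = 5.72
v' = -1.11*e1 + 2.00*e2 + 5.72*e3


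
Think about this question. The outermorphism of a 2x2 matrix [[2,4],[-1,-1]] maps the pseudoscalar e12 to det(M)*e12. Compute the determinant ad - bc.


The outermorphism of a linear map f sends e1^e2 to f(e1)^f(e2).
f(e1) = 2*e1 - 1*e2
f(e2) = 4*e1 - 1*e2
f(e1) ^ f(e2) = (2*e1 - 1*e2) ^ (4*e1 - 1*e2)
= 2*(-1)*e12 + (-1)*4*e21
= (-2 - (-4))*e12
= 2*e12
Coefficient = 2


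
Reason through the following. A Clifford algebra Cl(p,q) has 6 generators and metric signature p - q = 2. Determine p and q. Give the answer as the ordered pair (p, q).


We need p + q = 6 and p - q = 2.
Adding: 2p = 6 + 2 = 8, so p = 4.
Then q = 6 - 4 = 2.
(p, q) = (4, 2)


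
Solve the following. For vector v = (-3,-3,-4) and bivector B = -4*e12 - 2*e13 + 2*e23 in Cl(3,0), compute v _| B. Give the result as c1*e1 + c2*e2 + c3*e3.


Left contraction v _| B = <vB>_1 (grade-1 part of the geometric product vB).
Using e1_|e12 = e2, e2_|e12 = -e1, e1_|e13 = e3, e3_|e13 = -e1, e2_|e23 = e3, e3_|e23 = -e2:
e1 coeff: -v2*b12 - v3*b13 = -(-3)*(-4) - (-4)*(-2) = -20
e2 coeff: v1*b12 - v3*b23 = (-3)*(-4) - (-4)*(2) = 20
e3 coeff: v1*b13 + v2*b23 = (-3)*(-2) + (-3)*(2) = 0
v _| B = -20*e1 + 20*e2 + 0*e3


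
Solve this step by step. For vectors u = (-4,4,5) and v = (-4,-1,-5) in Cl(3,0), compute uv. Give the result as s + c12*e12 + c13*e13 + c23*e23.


In Cl(3,0): e_i^2 = 1, e_ie_j = -e_je_i for i != j.
Scalar part = u . v = (-4)*(-4) + 4*(-1) + 5*(-5)
= 16 + (-4) + (-25) = -13
e12 coeff = (-4)*(-1) - 4*(-4) = 4 - (-16) = 20
e13 coeff = (-4)*(-5) - 5*(-4) = 20 - (-20) = 40
e23 coeff = 4*(-5) - 5*(-1) = -20 - (-5) = -15
uv = -13 + 20*e12 + 40*e13 - 15*e23


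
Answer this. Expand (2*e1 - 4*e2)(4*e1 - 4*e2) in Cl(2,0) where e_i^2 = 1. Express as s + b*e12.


Expand: (2*e1 - 4*e2)(4*e1 - 4*e2)
= 2*4*e1e1 + 2*(-4)*e1e2 + (-4)*4*e2e1 + (-4)*(-4)*e2e2
Using e1^2 = e2^2 = 1, e2e1 = -e1e2:
Scalar part s = 2*4 + (-4)*(-4) = 8 + 16 = 24
Bivector part b = 2*(-4) - (-4)*4 = -8 - (-16) = 8
uv = 24 + 8*e12


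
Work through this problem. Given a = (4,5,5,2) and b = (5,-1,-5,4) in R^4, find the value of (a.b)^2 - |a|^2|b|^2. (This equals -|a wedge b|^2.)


a . b = 4*5 + 5*(-1) + 5*(-5) + 2*4
= 20 + (-5) + (-25) + 8 = -2
|a|^2 = 4^2 + 5^2 + 5^2 + 2^2 = 70
|b|^2 = 5^2 + (-1)^2 + (-5)^2 + 4^2 = 67
(a.b)^2 = (-2)^2 = 4
|a|^2 * |b|^2 = 70 * 67 = 4690
Result = 4 - 4690 = -4686


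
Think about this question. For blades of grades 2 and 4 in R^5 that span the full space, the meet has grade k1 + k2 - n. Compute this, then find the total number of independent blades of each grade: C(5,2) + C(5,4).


Meet grade = grade(A) + grade(B) - n
= 2 + 4 - 5 = 1
C(5,2) = 10
C(5,4) = 5
dim_A + dim_B = 10 + 5 = 15


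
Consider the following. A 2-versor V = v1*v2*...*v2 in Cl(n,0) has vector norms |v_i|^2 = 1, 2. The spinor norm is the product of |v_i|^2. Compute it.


Spinor norm N(V) = |v1|^2 * |v2|^2 * ... * |v2|^2
= 1 * 2
Running product: 1, 2
N(V) = 2


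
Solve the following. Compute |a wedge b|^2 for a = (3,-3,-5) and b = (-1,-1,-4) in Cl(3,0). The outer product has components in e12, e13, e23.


a wedge b = (a1*b2 - a2*b1)*e12 + (a1*b3 - a3*b1)*e13 + (a2*b3 - a3*b2)*e23
e12 coeff: 3*(-1) - (-3)*(-1) = -3 - 3 = -6
e13 coeff: 3*(-4) - (-5)*(-1) = -12 - 5 = -17
e23 coeff: (-3)*(-4) - (-5)*(-1) = 12 - 5 = 7
|a wedge b|^2 = (-6)^2 + (-17)^2 + 7^2
= 36 + 289 + 49
= 374


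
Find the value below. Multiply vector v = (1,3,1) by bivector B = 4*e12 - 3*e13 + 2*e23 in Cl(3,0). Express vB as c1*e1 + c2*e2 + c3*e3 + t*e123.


vB has grade-1 (vector) and grade-3 (trivector) parts: vB = (v _| B) + (v ^ B).
Vector part <vB>_1:
  e1: -v2*b12 - v3*b13 = -(3)*(4) - (1)*(-3) = -9
  e2: v1*b12 - v3*b23 = (1)*(4) - (1)*(2) = 2
  e3: v1*b13 + v2*b23 = (1)*(-3) + (3)*(2) = 3
Trivector part <vB>_3:
  e123: v1*b23 - v2*b13 + v3*b12 = (1)*(2) - (3)*(-3) + (1)*(4) = 15
vB = -9*e1 + 2*e2 + 3*e3 + 15*e123


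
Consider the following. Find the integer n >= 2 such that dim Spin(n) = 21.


dim Spin(n) = dim so(n) = n(n-1)/2.
Solve n(n-1)/2 = 21, i.e. n^2 - n - 42 = 0.
Discriminant = 1 + 8*21 = 169
n = (1 + sqrt(169))/2 = (1 + 13)/2 = 7


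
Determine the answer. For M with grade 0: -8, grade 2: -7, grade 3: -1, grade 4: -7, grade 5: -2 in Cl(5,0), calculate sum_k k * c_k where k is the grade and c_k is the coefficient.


Grade-weighted sum = sum of grade_k * coefficient_k
0*(-8) = 0
2*(-7) = -14
3*(-1) = -3
4*(-7) = -28
5*(-2) = -10
Total = 0 + (-14) + (-3) + (-28) + (-10) = -55


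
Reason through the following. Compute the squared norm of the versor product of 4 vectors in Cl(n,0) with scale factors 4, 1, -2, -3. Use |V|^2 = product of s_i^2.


Each vector v_i has |v_i|^2 = s_i^2
Squared scales: 4^2 = 16, 1^2 = 1, (-2)^2 = 4, (-3)^2 = 9
|V|^2 = 16 * 1 * 4 * 9
= 576


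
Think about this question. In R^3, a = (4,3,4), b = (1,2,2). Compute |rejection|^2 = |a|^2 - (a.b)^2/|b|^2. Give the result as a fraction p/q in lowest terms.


|a|^2 = 4^2 + 3^2 + 4^2 = 41
|b|^2 = 1^2 + 2^2 + 2^2 = 9
a . b = 4*1 + 3*2 + 4*2 = 18
(a.b)^2 = 18^2 = 324
|rej|^2 = 41 - 324/9
= (369 - 324)/9
= 45/9
In lowest terms: 5/1


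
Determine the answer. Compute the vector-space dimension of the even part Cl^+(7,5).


Even subalgebra dimension = 2^(n-1)
n = 7 + 5 = 12
2^(12 - 1) = 2^11 = 2048
Verification: sum of C(12,k) for even k = 1 + 66 + 495 + 924 + 495 + 66 + 1 = 2048
Result = 2048


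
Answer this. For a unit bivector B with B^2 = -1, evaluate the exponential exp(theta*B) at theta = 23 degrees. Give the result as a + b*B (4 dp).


For a unit bivector B with B^2 = -1, the exponential series gives
e^(theta*B) = cos(theta) + sin(theta)*B (the GA analogue of Euler's formula).
theta = 23 degrees = 0.401426 rad
cos(23 deg) = 0.9205
sin(23 deg) = 0.3907
exp(theta*B) = 0.9205 + 0.3907*B


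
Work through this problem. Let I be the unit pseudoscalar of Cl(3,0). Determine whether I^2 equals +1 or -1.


The pseudoscalar I = e1...e_n (product of all n generators) of Cl(p,q) satisfies I^2 = (-1)^(q + n(n-1)/2).
p = 3, q = 0, n = p + q = 3
n(n-1)/2 = 3 * 2 / 2 = 3
Exponent = q + n(n-1)/2 = 0 + 3 = 3
I^2 = (-1)^3 = -1


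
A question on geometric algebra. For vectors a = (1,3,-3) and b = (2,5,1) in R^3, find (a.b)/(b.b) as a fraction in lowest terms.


Projection coefficient = (a . b) / (b . b)
a . b = 1*2 + 3*5 + (-3)*1
= 2 + 15 + (-3) = 14
b . b = 2^2 + 5^2 + 1^2
= 4 + 25 + 1 = 30
Coefficient = 14/30
In lowest terms: 7/15


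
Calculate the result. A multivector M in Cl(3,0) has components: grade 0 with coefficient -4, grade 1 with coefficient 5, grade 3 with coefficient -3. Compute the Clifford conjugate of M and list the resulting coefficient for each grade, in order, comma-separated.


Clifford conjugate sign for grade k: (-1)^(k(k+1)/2)
Grade 0: (-1)^(0*1/2) = (-1)^0 = 1, coeff -4 -> -4
Grade 1: (-1)^(1*2/2) = (-1)^1 = -1, coeff 5 -> -5
Grade 3: (-1)^(3*4/2) = (-1)^6 = 1, coeff -3 -> -3
Conjugated coefficients: -4, -5, -3


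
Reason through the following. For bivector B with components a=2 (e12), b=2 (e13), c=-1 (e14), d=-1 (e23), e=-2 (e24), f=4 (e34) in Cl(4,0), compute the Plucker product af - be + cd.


Plucker relation: af - be + cd
a*f = 2*4 = 8
b*e = 2*(-2) = -4
c*d = (-1)*(-1) = 1
af - be + cd = 8 - (-4) + 1
= 13


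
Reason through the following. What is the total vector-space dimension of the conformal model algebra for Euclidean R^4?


The conformal model of R^4 uses Cl(5,1): the 4 Euclidean generators plus two extra orthogonal generators e+ (e+^2 = +1) and e- (e-^2 = -1), from which the null vectors e0, einf are built.
Number of generators m = 4 + 2 = 6.
dim Cl(p,q) = 2^m = 2^6 = 64


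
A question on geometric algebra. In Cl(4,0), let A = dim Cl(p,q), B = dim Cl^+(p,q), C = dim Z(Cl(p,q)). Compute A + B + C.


n = 4 + 0 = 4
Total dim = 2^4 = 16
Even subalgebra dim = 2^3 = 8
n is even, so center dim = 1
Sum = 16 + 8 + 1 = 25


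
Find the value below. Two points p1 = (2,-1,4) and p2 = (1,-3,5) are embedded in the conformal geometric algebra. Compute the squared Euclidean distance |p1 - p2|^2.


p1 - p2 = (1, 2, -1)
|p1 - p2|^2 = 1^2 + 2^2 + (-1)^2
= 1 + 4 + 1
= 6


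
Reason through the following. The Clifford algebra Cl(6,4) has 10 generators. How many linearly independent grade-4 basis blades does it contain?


Number of grade-k basis blades in Cl(p,q) with n = p + q is C(n, k).
n = 6 + 4 = 10
C(10, 4) = 10! / (4! * 6!)
= 3628800 / (24 * 720)
= 210


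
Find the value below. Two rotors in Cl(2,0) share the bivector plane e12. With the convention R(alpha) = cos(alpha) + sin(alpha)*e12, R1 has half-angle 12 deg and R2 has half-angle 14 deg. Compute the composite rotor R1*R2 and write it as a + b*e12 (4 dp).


Same-plane rotors commute and their half-angles add:
R1*R2 = cos(a1 + a2) + sin(a1 + a2)*e12.
a1 + a2 = 12 + 14 = 26 deg
cos(26 deg) = 0.8988
sin(26 deg) = 0.4384
R1*R2 = 0.8988 + 0.4384*e12


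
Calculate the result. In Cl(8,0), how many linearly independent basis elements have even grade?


Even subalgebra dimension = 2^(n-1)
n = 8 + 0 = 8
2^(8 - 1) = 2^7 = 128
Verification: sum of C(8,k) for even k = 1 + 28 + 70 + 28 + 1 = 128
Result = 128


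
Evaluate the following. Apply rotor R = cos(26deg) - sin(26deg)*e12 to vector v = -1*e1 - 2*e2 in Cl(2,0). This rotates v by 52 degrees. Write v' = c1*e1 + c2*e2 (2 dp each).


Rotor R = cos(26deg) - sin(26deg)*e12
Rotation angle theta = 2 * 26 = 52 degrees
v' = R*v*~R rotates v by theta.
cos(52deg) = 0.6157, sin(52deg) = 0.7880
v'_1 = -1*cos(52deg) - (-2)*sin(52deg)
= -1*0.6157 - (-2)*0.7880
= 0.96
v'_2 = -1*sin(52deg) + (-2)*cos(52deg)
= -1*0.7880 + (-2)*0.6157
= -2.02
v' = 0.96*e1 - 2.02*e2


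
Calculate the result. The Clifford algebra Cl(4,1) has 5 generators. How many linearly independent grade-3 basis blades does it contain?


Number of grade-k basis blades in Cl(p,q) with n = p + q is C(n, k).
n = 4 + 1 = 5
C(5, 3) = 5! / (3! * 2!)
= 120 / (6 * 2)
= 10


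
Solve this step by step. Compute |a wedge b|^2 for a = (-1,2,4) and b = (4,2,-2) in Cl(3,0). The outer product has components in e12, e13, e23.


a wedge b = (a1*b2 - a2*b1)*e12 + (a1*b3 - a3*b1)*e13 + (a2*b3 - a3*b2)*e23
e12 coeff: (-1)*2 - 2*4 = -2 - 8 = -10
e13 coeff: (-1)*(-2) - 4*4 = 2 - 16 = -14
e23 coeff: 2*(-2) - 4*2 = -4 - 8 = -12
|a wedge b|^2 = (-10)^2 + (-14)^2 + (-12)^2
= 100 + 196 + 144
= 440


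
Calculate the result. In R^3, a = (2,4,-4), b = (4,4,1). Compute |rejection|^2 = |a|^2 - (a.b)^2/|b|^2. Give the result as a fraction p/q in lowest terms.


|a|^2 = 2^2 + 4^2 + (-4)^2 = 36
|b|^2 = 4^2 + 4^2 + 1^2 = 33
a . b = 2*4 + 4*4 + (-4)*1 = 20
(a.b)^2 = 20^2 = 400
|rej|^2 = 36 - 400/33
= (1188 - 400)/33
= 788/33
In lowest terms: 788/33


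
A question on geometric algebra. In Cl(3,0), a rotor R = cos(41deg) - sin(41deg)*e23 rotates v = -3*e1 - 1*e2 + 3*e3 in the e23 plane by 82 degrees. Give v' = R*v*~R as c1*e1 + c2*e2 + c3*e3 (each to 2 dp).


Rotor R = cos(41deg) - sin(41deg)*e23
Rotation angle theta = 2 * 41 = 82 degrees in the e23 plane (e2 -> e3).
The component perpendicular to the plane (e1) is invariant: v'_1 = v1 = -3.00
cos(82deg) = 0.1392, sin(82deg) = 0.9903
v'_2 = v2*cos(theta) - v3*sin(theta) = -1*0.1392 - 3*0.9903 = -3.11
v'_3 = v2*sin(theta) + v3*cos(theta) = -1*0.9903 + 3*0.1392 = -0.57
v' = -3.00*e1 - 3.11*e2 - 0.57*e3


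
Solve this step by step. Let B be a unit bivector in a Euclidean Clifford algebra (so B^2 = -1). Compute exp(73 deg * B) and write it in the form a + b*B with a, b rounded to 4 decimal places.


For a unit bivector B with B^2 = -1, the exponential series gives
e^(theta*B) = cos(theta) + sin(theta)*B (the GA analogue of Euler's formula).
theta = 73 degrees = 1.27409 rad
cos(73 deg) = 0.2924
sin(73 deg) = 0.9563
exp(theta*B) = 0.2924 + 0.9563*B


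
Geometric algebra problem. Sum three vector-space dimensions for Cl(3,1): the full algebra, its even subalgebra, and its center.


n = 3 + 1 = 4
Total dim = 2^4 = 16
Even subalgebra dim = 2^3 = 8
n is even, so center dim = 1
Sum = 16 + 8 + 1 = 25


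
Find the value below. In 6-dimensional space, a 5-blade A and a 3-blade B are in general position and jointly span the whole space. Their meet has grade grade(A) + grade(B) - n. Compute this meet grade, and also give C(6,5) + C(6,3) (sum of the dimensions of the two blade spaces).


Meet grade = grade(A) + grade(B) - n
= 5 + 3 - 6 = 2
C(6,5) = 6
C(6,3) = 20
dim_A + dim_B = 6 + 20 = 26


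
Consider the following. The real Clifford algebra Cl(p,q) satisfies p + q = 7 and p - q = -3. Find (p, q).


We need p + q = 7 and p - q = -3.
Adding: 2p = 7 + (-3) = 4, so p = 2.
Then q = 7 - 2 = 5.
(p, q) = (2, 5)


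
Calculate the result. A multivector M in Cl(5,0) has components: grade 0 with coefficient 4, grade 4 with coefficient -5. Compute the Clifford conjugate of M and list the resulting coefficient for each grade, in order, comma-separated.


Clifford conjugate sign for grade k: (-1)^(k(k+1)/2)
Grade 0: (-1)^(0*1/2) = (-1)^0 = 1, coeff 4 -> 4
Grade 4: (-1)^(4*5/2) = (-1)^10 = 1, coeff -5 -> -5
Conjugated coefficients: 4, -5


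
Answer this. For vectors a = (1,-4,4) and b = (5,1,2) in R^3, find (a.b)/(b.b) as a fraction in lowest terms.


Projection coefficient = (a . b) / (b . b)
a . b = 1*5 + (-4)*1 + 4*2
= 5 + (-4) + 8 = 9
b . b = 5^2 + 1^2 + 2^2
= 25 + 1 + 4 = 30
Coefficient = 9/30
In lowest terms: 3/10


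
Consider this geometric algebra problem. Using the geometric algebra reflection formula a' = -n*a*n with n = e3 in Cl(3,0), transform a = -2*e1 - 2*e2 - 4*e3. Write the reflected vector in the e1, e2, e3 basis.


Reflection formula: a' = -n*a*n, with n = e3 (unit vector, n^2 = 1).
For reflection through hyperplane perp to e3:
The component along e3 flips sign, others stay.
a = (-2, -2, -4)
a' = (-2, -2, 4)
a' = -2*e1 - 2*e2 + 4*e3


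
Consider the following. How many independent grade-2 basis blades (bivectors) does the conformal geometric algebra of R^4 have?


The conformal model of R^4 uses Cl(5,1) with m = 4 + 2 = 6 generators.
Number of grade-2 blades = C(m, 2) = C(6, 2)
= 6*5/2 = 15


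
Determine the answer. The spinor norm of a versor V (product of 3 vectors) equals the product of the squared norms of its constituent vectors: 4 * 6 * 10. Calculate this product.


Spinor norm N(V) = |v1|^2 * |v2|^2 * ... * |v3|^2
= 4 * 6 * 10
Running product: 4, 24, 240
N(V) = 240


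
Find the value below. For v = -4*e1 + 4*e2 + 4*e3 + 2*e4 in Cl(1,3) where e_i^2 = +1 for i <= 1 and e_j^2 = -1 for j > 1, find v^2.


v^2 = sum of c_i^2 * e_i^2
Positive signature terms (e_i^2 = +1): (-4)^2 = 16
Negative signature terms (e_j^2 = -1): 4^2 + 4^2 + 2^2 = 36
v^2 = 16 - 36 = -20


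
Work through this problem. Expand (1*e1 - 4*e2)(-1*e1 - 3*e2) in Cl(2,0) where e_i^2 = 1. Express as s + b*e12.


Expand: (1*e1 - 4*e2)(-1*e1 - 3*e2)
= 1*(-1)*e1e1 + 1*(-3)*e1e2 + (-4)*(-1)*e2e1 + (-4)*(-3)*e2e2
Using e1^2 = e2^2 = 1, e2e1 = -e1e2:
Scalar part s = 1*(-1) + (-4)*(-3) = -1 + 12 = 11
Bivector part b = 1*(-3) - (-4)*(-1) = -3 - 4 = -7
uv = 11 - 7*e12
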